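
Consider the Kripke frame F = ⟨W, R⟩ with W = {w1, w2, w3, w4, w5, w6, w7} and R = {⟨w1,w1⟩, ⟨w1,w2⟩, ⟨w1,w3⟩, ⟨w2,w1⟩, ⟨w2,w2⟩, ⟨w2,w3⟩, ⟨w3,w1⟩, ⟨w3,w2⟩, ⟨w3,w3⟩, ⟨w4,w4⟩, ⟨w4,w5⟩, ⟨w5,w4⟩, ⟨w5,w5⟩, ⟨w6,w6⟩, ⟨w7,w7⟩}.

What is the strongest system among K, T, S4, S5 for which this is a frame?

S5

Reflexive (axiom T): yes — every world is R-related to itself.
Transitive (axiom 4): yes — every two-step R-path is closed by a direct edge.
Euclidean (axiom 5): yes — any two successors of a common world are R-related.
So F validates K, T, S4, S5. The strongest is S5.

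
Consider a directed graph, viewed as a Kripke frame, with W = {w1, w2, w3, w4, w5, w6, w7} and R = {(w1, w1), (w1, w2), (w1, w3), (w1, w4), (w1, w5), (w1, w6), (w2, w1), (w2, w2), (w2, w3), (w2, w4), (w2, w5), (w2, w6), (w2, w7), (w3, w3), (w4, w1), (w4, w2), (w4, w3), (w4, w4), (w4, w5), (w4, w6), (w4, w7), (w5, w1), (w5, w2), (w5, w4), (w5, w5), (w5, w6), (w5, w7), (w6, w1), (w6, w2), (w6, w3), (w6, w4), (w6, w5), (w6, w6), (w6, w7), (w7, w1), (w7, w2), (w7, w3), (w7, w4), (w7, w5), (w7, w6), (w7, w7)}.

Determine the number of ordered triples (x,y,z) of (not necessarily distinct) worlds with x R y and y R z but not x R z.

Enumerating: (w1,w2,w7), (w1,w4,w7), (w1,w5,w7), (w1,w6,w7), (w5,w1,w3), (w5,w2,w3), (w5,w4,w3), (w5,w6,w3), (w5,w7,w3).

9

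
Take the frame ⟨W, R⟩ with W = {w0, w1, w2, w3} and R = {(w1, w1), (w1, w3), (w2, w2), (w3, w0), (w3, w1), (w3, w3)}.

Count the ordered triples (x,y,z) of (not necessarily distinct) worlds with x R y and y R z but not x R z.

Enumerating: (w1,w3,w0).

1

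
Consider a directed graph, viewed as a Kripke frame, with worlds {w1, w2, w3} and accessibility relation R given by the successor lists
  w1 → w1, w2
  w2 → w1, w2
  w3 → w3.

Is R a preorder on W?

Yes

Reflexive: yes — every world is R-related to itself.
Transitive: yes — every two-step R-path is closed by a direct edge.
So R is a preorder.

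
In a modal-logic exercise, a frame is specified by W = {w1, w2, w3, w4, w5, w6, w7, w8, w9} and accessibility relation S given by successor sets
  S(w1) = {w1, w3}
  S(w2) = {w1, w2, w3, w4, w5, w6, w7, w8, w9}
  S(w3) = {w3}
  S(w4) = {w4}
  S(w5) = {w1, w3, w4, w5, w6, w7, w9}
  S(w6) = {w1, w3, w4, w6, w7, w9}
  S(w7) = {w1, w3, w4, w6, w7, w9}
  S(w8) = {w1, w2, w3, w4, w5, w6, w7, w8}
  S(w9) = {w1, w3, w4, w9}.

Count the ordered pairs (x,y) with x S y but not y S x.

31

Enumerating: (w1,w3), (w2,w1), (w2,w3), (w2,w4), (w2,w5), (w2,w6), (w2,w7), (w2,w9), (w5,w1), (w5,w3), (w5,w4), (w5,w6), … and 19 more.
Total: 31.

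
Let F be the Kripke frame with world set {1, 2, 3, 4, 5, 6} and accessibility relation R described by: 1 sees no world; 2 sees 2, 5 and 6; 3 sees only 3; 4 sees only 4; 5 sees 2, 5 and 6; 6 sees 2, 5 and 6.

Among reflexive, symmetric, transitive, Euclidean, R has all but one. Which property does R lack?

reflexive

Reflexive: no — 1 is not related to itself.
Symmetric: yes — every pair in R has its reverse in R.
Transitive: yes — every two-step R-path is closed by a direct edge.
Euclidean: yes — any two successors of a common world are R-related.
Only reflexive fails.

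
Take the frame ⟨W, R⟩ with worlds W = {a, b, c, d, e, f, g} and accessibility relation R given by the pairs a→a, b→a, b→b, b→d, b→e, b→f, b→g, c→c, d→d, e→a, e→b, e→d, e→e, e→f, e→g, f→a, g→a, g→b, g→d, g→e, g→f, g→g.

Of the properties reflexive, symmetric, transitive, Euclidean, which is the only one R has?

Reflexive: no — f is not related to itself.
Symmetric: no — b R a but not a R b.
Transitive: yes — every two-step R-path is closed by a direct edge.
Euclidean: no — b R a and b R d, but not a R d.
Only transitive holds.

transitive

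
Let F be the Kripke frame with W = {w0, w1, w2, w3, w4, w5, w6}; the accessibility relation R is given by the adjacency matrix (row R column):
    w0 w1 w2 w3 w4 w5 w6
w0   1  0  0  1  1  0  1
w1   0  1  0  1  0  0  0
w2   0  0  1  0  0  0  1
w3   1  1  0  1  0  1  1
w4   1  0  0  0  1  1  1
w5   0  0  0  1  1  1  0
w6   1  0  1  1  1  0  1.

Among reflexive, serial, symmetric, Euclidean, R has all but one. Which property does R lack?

Euclidean

Reflexive: yes — every world is R-related to itself.
Serial: yes — every world has a successor (e.g. w0 R w0).
Symmetric: yes — every pair in R has its reverse in R.
Euclidean: no — w0 R w3 and w0 R w4, but not w3 R w4.
Only Euclidean fails.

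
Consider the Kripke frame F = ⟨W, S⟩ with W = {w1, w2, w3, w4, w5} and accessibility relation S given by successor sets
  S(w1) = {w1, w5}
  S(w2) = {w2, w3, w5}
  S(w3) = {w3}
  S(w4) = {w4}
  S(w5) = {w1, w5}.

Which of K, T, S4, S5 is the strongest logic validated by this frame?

T

Reflexive (axiom T): yes — every world is S-related to itself.
Transitive (axiom 4): no — w2 S w5 and w5 S w1, but not w2 S w1.
Euclidean (axiom 5): no — w2 S w3 and w2 S w5, but not w3 S w5.
So F validates K, T; S4 would additionally require S to be transitive. The strongest is T.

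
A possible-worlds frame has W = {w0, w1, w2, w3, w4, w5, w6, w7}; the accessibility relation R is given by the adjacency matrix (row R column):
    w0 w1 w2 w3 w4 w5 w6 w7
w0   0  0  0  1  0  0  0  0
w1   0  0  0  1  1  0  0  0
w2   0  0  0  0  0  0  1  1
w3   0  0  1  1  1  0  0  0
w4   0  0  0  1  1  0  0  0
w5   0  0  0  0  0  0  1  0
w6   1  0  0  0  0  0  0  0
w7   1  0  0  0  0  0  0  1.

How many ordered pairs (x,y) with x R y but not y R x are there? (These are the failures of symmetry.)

9

Enumerating: (w0,w3), (w1,w3), (w1,w4), (w2,w6), (w2,w7), (w3,w2), (w5,w6), (w6,w0), (w7,w0).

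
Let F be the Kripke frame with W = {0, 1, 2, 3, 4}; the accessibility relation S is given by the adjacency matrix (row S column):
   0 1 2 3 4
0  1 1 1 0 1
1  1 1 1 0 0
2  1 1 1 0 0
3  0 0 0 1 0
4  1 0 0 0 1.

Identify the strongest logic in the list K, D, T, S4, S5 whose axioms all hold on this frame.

T

Serial (axiom D): yes — every world has a successor (e.g. 0 S 0).
Reflexive (axiom T): yes — every world is S-related to itself.
Transitive (axiom 4): no — 1 S 0 and 0 S 4, but not 1 S 4.
Euclidean (axiom 5): no — 0 S 1 and 0 S 4, but not 1 S 4.
So F validates K, D, T; S4 would additionally require S to be transitive. The strongest is T.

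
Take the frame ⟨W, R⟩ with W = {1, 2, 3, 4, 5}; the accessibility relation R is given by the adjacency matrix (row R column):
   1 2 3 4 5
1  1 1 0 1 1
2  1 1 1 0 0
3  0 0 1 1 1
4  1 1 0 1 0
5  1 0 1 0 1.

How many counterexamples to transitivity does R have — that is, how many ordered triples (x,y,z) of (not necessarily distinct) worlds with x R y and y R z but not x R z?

14

Enumerating: (1,2,3), (1,5,3), (2,1,4), (2,1,5), (2,3,4), (2,3,5), (3,4,1), (3,4,2), (3,5,1), (4,1,5), (4,2,3), (5,1,2), (5,1,4), (5,3,4).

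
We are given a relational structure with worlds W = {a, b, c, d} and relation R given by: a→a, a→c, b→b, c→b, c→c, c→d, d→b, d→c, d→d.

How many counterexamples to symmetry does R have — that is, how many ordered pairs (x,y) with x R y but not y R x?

3

Enumerating: (a,c), (c,b), (d,b).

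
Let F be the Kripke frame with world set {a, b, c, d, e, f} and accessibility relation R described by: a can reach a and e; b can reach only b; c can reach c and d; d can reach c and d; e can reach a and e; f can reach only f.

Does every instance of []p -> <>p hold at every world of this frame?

By correspondence theory, D is valid on a frame iff R is serial.
Serial: yes — every world has a successor (e.g. a R a).

Yes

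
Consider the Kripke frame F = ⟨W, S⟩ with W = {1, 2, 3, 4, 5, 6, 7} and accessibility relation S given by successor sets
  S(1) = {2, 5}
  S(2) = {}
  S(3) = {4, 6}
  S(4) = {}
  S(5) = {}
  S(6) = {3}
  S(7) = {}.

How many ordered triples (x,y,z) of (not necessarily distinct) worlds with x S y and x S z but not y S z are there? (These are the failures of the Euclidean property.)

Enumerating: (1,2,2), (1,2,5), (1,5,2), (1,5,5), (3,4,4), (3,4,6), (3,6,4), (3,6,6), (6,3,3).

9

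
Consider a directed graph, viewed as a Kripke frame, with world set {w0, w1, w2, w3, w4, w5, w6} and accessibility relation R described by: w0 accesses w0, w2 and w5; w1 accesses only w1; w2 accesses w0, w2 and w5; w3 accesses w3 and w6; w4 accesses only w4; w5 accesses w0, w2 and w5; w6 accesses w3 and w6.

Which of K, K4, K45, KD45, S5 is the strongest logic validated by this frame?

S5

Transitive (axiom 4): yes — every two-step R-path is closed by a direct edge.
Euclidean (axiom 5): yes — any two successors of a common world are R-related.
Serial (axiom D): yes — every world has a successor (e.g. w0 R w0).
Reflexive (axiom T): yes — every world is R-related to itself.
So F validates K, K4, K45, KD45, S5. The strongest is S5.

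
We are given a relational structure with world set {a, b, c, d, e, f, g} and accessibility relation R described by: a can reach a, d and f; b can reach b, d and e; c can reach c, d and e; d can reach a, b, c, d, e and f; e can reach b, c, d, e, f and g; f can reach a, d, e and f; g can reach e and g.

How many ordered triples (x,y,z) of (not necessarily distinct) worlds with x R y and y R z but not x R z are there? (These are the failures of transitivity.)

Enumerating: (a,d,b), (a,d,c), (a,d,e), (a,f,e), (b,d,a), (b,d,c), (b,d,f), (b,e,c), (b,e,f), (b,e,g), (c,d,a), (c,d,b), … and 16 more.
Total: 28.

28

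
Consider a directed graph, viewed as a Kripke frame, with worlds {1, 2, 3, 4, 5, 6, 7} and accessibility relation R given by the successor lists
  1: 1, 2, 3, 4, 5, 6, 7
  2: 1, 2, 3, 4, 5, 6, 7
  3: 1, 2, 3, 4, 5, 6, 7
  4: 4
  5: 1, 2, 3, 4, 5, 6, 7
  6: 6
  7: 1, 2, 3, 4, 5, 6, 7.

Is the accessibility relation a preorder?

Reflexive: yes — every world is R-related to itself.
Transitive: yes — every two-step R-path is closed by a direct edge.
So R is a preorder.

Yes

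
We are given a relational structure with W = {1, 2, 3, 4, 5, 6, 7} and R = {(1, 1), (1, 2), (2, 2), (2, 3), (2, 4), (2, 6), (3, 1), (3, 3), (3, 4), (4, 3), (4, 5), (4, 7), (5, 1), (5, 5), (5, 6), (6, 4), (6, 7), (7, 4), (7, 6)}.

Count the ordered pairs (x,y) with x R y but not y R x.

9

Enumerating: (1,2), (2,3), (2,4), (2,6), (3,1), (4,5), (5,1), (5,6), (6,4).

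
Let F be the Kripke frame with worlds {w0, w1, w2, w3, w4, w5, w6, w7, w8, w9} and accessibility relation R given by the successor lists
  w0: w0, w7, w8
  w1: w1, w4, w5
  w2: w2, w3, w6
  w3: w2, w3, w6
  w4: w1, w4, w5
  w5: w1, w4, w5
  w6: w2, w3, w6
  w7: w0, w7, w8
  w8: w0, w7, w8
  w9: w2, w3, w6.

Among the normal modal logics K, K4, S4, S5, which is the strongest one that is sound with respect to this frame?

K4

Transitive (axiom 4): yes — every two-step R-path is closed by a direct edge.
Reflexive (axiom T): no — w9 is not related to itself.
Euclidean (axiom 5): yes — any two successors of a common world are R-related.
So F validates K, K4; S4 would additionally require R to be reflexive. The strongest is K4.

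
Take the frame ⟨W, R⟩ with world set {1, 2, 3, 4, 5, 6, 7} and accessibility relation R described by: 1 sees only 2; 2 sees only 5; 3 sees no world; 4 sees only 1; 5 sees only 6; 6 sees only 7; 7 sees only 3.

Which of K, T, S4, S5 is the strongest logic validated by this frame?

K

Reflexive (axiom T): no — 1 is not related to itself.
Transitive (axiom 4): no — 1 R 2 and 2 R 5, but not 1 R 5.
Euclidean (axiom 5): no — 1 R 2 and 1 R 2, but not 2 R 2.
So F validates K; T would additionally require R to be reflexive. The strongest is K.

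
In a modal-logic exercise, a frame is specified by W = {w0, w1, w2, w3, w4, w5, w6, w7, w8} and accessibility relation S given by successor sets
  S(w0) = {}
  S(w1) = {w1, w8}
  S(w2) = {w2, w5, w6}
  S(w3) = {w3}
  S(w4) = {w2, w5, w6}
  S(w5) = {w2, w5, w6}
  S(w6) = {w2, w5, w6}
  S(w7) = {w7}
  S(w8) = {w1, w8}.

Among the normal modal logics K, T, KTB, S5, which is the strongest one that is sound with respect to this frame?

Reflexive (axiom T): no — w0 is not related to itself.
Symmetric (axiom B): no — w4 S w2 but not w2 S w4.
Euclidean (axiom 5): yes — any two successors of a common world are S-related.
So F validates K; T would additionally require S to be reflexive. The strongest is K.

K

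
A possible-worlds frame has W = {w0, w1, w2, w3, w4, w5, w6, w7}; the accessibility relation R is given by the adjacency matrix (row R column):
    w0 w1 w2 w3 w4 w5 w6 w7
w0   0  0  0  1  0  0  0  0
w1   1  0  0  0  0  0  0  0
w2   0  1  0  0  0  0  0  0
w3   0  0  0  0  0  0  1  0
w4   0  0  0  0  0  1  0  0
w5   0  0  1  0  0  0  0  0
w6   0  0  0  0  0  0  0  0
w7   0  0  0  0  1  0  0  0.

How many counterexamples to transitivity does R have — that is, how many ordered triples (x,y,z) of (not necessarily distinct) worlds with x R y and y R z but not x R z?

Enumerating: (w0,w3,w6), (w1,w0,w3), (w2,w1,w0), (w4,w5,w2), (w5,w2,w1), (w7,w4,w5).

6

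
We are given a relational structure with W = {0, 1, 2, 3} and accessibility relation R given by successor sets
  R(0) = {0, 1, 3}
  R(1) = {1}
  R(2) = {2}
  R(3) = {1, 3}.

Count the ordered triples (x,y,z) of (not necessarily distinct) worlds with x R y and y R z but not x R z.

R is transitive; there are no such tuples.

0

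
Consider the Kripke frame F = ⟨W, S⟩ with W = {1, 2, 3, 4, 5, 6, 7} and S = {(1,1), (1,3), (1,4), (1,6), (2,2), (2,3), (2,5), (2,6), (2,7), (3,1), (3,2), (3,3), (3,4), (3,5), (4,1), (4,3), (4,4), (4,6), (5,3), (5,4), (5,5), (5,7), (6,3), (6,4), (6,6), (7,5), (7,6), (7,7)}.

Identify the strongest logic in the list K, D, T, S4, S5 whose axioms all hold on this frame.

Serial (axiom D): yes — every world has a successor (e.g. 1 S 1).
Reflexive (axiom T): yes — every world is S-related to itself.
Transitive (axiom 4): no — 1 S 3 and 3 S 2, but not 1 S 2.
Euclidean (axiom 5): no — 1 S 3 and 1 S 6, but not 3 S 6.
So F validates K, D, T; S4 would additionally require S to be transitive. The strongest is T.

T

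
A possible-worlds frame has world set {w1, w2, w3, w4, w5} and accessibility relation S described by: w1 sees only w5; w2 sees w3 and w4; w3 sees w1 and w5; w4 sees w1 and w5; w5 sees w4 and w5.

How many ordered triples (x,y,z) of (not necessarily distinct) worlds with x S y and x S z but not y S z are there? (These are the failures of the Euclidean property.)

Enumerating: (w2,w3,w3), (w2,w3,w4), (w2,w4,w3), (w2,w4,w4), (w3,w1,w1), (w3,w5,w1), (w4,w1,w1), (w4,w5,w1), (w5,w4,w4).

9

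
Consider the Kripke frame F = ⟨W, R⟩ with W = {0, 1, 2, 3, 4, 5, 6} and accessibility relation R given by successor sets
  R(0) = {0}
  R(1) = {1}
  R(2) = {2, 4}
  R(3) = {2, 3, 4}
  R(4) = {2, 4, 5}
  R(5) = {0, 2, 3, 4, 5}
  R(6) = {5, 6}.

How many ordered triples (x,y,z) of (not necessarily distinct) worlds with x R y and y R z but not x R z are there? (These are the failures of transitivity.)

8

Enumerating: (2,4,5), (3,4,5), (4,5,0), (4,5,3), (6,5,0), (6,5,2), (6,5,3), (6,5,4).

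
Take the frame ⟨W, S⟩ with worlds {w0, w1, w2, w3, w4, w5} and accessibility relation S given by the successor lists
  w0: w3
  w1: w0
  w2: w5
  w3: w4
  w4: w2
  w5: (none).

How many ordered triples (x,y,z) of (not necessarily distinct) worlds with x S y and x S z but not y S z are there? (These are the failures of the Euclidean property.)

5

Enumerating: (w0,w3,w3), (w1,w0,w0), (w2,w5,w5), (w3,w4,w4), (w4,w2,w2).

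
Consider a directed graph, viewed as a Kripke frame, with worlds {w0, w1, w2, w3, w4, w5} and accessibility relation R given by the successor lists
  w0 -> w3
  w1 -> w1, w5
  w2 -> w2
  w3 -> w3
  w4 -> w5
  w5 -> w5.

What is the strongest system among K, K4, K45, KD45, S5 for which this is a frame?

Transitive (axiom 4): yes — every two-step R-path is closed by a direct edge.
Euclidean (axiom 5): no — w1 R w5 and w1 R w1, but not w5 R w1.
Serial (axiom D): yes — every world has a successor (e.g. w0 R w3).
Reflexive (axiom T): no — w0 is not related to itself.
So F validates K, K4; K45 would additionally require R to be Euclidean. The strongest is K4.

K4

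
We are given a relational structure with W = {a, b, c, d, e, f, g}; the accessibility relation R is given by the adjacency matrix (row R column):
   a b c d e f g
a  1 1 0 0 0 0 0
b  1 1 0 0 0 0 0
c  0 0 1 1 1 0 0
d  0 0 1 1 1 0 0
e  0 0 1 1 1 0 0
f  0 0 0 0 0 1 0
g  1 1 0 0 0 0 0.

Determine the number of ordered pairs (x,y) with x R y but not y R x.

2

Enumerating: (g,a), (g,b).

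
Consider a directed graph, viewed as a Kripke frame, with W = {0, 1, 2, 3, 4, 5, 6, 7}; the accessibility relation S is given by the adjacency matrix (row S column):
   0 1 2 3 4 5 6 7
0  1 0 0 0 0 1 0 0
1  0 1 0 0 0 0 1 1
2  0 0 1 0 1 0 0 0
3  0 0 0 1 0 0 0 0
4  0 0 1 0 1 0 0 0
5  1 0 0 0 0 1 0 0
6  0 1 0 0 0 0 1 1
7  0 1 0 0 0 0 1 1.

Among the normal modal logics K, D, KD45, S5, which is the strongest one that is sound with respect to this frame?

Serial (axiom D): yes — every world has a successor (e.g. 0 S 0).
Euclidean (axiom 5): yes — any two successors of a common world are S-related.
Transitive (axiom 4): yes — every two-step S-path is closed by a direct edge.
Reflexive (axiom T): yes — every world is S-related to itself.
So F validates K, D, KD45, S5. The strongest is S5.

S5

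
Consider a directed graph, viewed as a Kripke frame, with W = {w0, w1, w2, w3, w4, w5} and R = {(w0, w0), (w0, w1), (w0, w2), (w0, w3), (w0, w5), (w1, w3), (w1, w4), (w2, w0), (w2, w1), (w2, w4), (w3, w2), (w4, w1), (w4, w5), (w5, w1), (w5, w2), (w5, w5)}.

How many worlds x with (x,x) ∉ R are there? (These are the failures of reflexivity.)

Enumerating: w1, w2, w3, w4.

4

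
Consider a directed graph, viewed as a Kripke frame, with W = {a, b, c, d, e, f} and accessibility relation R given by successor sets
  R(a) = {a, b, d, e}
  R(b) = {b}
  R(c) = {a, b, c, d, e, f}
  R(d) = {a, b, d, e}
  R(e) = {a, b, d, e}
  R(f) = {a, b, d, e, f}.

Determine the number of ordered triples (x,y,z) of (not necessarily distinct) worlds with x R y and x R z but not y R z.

Enumerating: (a,b,a), (a,b,d), (a,b,e), (c,a,c), (c,a,f), (c,b,a), (c,b,c), (c,b,d), (c,b,e), (c,b,f), (c,d,c), (c,d,f), … and 16 more.
Total: 28.

28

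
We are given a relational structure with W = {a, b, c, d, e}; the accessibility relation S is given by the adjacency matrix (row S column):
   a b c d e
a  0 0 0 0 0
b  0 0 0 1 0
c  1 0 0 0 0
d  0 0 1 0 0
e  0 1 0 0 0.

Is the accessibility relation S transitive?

No

Transitive: no — b S d and d S c, but not b S c.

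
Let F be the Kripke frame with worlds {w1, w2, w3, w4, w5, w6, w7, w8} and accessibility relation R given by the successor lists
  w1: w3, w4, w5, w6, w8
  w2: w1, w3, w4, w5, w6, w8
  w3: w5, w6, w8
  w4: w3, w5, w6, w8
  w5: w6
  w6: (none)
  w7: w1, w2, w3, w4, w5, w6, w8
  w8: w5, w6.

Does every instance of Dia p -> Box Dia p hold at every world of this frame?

No

The schema 5 characterises exactly the Euclidean frames.
Euclidean: no — w1 R w3 and w1 R w4, but not w3 R w4.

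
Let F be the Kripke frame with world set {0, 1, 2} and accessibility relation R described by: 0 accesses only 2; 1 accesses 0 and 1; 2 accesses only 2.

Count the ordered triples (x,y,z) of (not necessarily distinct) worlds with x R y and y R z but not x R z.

1

Enumerating: (1,0,2).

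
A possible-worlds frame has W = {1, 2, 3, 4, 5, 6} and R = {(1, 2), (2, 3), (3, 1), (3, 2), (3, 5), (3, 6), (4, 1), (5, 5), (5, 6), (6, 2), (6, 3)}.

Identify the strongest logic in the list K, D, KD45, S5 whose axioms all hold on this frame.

D

Serial (axiom D): yes — every world has a successor (e.g. 1 R 2).
Euclidean (axiom 5): no — 3 R 1 and 3 R 5, but not 1 R 5.
Transitive (axiom 4): no — 1 R 2 and 2 R 3, but not 1 R 3.
Reflexive (axiom T): no — 1 is not related to itself.
So F validates K, D; KD45 would additionally require R to be Euclidean and transitive. The strongest is D.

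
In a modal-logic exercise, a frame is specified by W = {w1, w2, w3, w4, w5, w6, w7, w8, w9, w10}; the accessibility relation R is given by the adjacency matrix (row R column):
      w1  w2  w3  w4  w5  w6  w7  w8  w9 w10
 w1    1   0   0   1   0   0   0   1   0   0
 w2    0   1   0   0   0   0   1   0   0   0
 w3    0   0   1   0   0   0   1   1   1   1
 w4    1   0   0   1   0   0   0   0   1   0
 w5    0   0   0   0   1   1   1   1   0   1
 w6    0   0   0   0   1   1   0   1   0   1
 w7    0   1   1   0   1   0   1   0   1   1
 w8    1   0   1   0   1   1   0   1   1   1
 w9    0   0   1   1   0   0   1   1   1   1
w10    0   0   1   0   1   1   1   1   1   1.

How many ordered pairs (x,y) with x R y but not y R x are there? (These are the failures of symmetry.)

R is symmetric; there are no such tuples.

0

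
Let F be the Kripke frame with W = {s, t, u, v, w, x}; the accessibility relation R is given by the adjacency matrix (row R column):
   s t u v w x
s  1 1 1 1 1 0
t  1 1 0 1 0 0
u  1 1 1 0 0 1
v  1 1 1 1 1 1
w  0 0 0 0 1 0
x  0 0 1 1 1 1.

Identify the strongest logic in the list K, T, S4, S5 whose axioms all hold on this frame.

T

Reflexive (axiom T): yes — every world is R-related to itself.
Transitive (axiom 4): no — s R u and u R x, but not s R x.
Euclidean (axiom 5): no — s R t and s R u, but not t R u.
So F validates K, T; S4 would additionally require R to be transitive. The strongest is T.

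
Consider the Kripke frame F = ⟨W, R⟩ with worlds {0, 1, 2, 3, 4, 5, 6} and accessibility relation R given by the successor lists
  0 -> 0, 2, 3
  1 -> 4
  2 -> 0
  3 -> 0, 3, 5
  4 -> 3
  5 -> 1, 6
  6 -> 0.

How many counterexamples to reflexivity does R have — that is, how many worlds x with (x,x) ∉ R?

5

Enumerating: 1, 2, 4, 5, 6.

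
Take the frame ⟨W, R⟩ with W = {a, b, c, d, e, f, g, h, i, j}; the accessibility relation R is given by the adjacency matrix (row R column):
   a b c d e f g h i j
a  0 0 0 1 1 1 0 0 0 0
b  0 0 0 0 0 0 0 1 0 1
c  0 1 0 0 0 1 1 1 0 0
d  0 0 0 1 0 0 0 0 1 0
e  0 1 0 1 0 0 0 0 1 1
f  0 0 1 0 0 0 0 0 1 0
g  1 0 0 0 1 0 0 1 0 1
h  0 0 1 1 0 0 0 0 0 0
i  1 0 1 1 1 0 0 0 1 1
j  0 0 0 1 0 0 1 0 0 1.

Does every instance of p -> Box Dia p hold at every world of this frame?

No

The schema B characterises exactly the symmetric frames.
Symmetric: no — a R d but not d R a.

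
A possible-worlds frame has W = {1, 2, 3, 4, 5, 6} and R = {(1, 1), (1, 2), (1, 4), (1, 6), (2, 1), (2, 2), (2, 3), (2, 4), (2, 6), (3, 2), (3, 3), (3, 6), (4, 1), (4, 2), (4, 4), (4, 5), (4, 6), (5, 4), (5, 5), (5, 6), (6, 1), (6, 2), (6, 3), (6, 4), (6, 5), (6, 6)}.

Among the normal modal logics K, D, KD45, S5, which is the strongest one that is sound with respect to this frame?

Serial (axiom D): yes — every world has a successor (e.g. 1 R 1).
Euclidean (axiom 5): no — 2 R 1 and 2 R 3, but not 1 R 3.
Transitive (axiom 4): no — 1 R 2 and 2 R 3, but not 1 R 3.
Reflexive (axiom T): yes — every world is R-related to itself.
So F validates K, D; KD45 would additionally require R to be Euclidean and transitive. The strongest is D.

D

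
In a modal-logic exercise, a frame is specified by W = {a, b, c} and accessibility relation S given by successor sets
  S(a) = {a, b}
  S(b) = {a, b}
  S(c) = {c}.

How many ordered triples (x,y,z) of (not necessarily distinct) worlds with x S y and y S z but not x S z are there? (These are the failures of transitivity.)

S is transitive; there are no such tuples.

0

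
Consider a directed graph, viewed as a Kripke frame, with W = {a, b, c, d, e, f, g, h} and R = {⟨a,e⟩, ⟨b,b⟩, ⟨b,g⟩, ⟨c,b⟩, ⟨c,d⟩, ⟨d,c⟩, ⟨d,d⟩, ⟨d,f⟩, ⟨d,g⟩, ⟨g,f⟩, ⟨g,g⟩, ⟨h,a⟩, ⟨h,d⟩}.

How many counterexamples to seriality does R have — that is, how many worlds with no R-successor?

2

Enumerating: e, f.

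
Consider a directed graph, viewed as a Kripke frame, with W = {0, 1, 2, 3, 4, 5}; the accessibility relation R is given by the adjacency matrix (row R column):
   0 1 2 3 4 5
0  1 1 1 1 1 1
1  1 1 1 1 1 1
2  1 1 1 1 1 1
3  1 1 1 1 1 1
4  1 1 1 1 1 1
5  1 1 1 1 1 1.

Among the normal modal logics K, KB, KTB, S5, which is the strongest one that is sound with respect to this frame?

Symmetric (axiom B): yes — every pair in R has its reverse in R.
Reflexive (axiom T): yes — every world is R-related to itself.
Euclidean (axiom 5): yes — any two successors of a common world are R-related.
So F validates K, KB, KTB, S5. The strongest is S5.

S5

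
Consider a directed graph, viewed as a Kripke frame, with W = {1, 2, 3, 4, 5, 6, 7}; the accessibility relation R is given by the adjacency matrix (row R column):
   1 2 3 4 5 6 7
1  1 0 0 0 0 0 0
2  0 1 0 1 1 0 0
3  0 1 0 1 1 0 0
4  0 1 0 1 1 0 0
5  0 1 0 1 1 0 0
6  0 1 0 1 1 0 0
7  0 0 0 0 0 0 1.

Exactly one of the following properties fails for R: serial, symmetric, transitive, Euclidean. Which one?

symmetric

Serial: yes — every world has a successor (e.g. 1 R 1).
Symmetric: no — 3 R 2 but not 2 R 3.
Transitive: yes — every two-step R-path is closed by a direct edge.
Euclidean: yes — any two successors of a common world are R-related.
Only symmetric fails.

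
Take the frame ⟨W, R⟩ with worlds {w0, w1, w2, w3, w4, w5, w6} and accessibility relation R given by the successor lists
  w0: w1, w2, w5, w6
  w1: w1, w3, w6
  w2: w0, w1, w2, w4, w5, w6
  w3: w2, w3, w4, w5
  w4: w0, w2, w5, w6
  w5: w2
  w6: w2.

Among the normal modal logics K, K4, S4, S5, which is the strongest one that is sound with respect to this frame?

Transitive (axiom 4): no — w0 R w1 and w1 R w3, but not w0 R w3.
Reflexive (axiom T): no — w0 is not related to itself.
Euclidean (axiom 5): no — w0 R w1 and w0 R w2, but not w1 R w2.
So F validates K; K4 would additionally require R to be transitive. The strongest is K.

K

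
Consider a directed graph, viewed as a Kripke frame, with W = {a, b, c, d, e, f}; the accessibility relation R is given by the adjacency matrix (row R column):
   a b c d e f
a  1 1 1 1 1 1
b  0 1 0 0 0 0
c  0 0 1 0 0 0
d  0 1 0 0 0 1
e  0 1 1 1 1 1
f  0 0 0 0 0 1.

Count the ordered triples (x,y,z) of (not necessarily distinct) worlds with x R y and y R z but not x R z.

R is transitive; there are no such tuples.

0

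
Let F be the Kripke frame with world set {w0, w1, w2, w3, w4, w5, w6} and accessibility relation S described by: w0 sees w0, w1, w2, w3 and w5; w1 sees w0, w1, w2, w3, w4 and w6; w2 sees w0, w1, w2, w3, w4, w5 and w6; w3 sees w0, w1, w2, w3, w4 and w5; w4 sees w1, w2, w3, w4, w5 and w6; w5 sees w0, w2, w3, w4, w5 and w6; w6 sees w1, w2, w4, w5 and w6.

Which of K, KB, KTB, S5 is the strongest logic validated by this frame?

Symmetric (axiom B): yes — every pair in S has its reverse in S.
Reflexive (axiom T): yes — every world is S-related to itself.
Euclidean (axiom 5): no — w0 S w1 and w0 S w5, but not w1 S w5.
So F validates K, KB, KTB; S5 would additionally require S to be Euclidean. The strongest is KTB.

KTB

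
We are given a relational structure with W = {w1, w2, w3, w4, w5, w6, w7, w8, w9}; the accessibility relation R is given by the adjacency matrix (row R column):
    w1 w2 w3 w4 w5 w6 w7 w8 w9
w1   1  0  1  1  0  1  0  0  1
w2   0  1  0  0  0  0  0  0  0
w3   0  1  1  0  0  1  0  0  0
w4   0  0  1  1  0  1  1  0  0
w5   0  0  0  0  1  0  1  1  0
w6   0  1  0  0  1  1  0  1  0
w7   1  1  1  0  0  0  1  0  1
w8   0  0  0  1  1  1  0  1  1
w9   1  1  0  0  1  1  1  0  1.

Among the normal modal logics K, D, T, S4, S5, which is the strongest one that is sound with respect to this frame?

T

Serial (axiom D): yes — every world has a successor (e.g. w1 R w1).
Reflexive (axiom T): yes — every world is R-related to itself.
Transitive (axiom 4): no — w1 R w3 and w3 R w2, but not w1 R w2.
Euclidean (axiom 5): no — w1 R w3 and w1 R w4, but not w3 R w4.
So F validates K, D, T; S4 would additionally require R to be transitive. The strongest is T.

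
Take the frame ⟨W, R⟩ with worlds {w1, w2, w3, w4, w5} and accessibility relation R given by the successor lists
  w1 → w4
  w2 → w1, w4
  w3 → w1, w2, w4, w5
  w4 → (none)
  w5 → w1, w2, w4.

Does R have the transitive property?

Yes

Transitive: yes — every two-step R-path is closed by a direct edge.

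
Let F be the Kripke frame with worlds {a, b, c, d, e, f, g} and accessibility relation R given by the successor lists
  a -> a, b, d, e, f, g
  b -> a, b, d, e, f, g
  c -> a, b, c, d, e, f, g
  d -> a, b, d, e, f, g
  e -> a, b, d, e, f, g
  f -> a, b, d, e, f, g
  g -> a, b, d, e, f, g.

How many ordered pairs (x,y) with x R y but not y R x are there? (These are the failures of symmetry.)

Enumerating: (c,a), (c,b), (c,d), (c,e), (c,f), (c,g).

6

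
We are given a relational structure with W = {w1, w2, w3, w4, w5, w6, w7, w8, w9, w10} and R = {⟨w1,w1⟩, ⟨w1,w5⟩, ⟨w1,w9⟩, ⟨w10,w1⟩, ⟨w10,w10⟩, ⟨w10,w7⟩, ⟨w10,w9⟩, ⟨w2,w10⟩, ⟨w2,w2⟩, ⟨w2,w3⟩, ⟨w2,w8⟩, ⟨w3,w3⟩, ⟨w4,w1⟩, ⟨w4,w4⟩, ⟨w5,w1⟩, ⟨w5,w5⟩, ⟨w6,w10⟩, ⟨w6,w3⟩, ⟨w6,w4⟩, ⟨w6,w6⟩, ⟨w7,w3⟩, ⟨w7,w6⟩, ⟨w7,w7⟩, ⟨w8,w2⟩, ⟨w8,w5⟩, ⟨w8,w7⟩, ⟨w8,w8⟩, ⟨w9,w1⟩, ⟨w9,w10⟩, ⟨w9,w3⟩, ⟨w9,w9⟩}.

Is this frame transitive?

No

Transitive: no — w1 R w9 and w9 R w10, but not w1 R w10.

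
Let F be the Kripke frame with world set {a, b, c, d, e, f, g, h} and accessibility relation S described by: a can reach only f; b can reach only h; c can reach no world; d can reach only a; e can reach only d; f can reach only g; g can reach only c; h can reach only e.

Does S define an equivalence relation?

No

Reflexive: no — a is not related to itself.
Symmetric: no — a S f but not f S a.
Transitive: no — a S f and f S g, but not a S g.
So S is not an equivalence relation.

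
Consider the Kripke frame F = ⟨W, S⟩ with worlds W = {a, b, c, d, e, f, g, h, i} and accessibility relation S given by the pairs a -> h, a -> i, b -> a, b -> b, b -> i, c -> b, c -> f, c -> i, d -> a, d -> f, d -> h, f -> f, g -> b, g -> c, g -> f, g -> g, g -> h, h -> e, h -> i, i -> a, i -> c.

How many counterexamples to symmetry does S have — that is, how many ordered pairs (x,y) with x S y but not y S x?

14

Enumerating: (a,h), (b,a), (b,i), (c,b), (c,f), (d,a), (d,f), (d,h), (g,b), (g,c), (g,f), (g,h), (h,e), (h,i).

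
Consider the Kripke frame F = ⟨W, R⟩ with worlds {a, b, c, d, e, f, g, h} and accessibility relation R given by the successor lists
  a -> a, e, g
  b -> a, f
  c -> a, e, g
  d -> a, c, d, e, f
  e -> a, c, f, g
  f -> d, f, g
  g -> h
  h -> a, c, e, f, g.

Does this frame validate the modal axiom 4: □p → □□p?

No

By correspondence theory, 4 is valid on a frame iff R is transitive.
Transitive: no — a R e and e R c, but not a R c.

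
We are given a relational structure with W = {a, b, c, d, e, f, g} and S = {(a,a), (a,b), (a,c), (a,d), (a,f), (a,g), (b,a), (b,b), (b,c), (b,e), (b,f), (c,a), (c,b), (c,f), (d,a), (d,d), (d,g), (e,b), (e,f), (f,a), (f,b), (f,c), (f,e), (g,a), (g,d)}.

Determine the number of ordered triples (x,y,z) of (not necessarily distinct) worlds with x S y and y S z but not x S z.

Enumerating: (a,b,e), (a,f,e), (b,a,d), (b,a,g), (c,a,c), (c,a,d), (c,a,g), (c,b,c), (c,b,e), (c,f,c), (c,f,e), (d,a,b), … and 19 more.
Total: 31.

31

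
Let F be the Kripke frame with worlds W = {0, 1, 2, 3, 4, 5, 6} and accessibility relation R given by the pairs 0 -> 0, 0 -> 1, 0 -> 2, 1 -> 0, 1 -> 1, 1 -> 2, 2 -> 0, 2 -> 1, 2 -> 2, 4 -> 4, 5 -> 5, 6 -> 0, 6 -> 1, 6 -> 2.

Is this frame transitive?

Transitive: yes — every two-step R-path is closed by a direct edge.

Yes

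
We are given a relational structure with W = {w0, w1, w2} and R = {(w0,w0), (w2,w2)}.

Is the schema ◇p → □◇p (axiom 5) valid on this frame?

Yes

Axiom 5 corresponds to the accessibility relation being Euclidean.
Euclidean: yes — any two successors of a common world are R-related.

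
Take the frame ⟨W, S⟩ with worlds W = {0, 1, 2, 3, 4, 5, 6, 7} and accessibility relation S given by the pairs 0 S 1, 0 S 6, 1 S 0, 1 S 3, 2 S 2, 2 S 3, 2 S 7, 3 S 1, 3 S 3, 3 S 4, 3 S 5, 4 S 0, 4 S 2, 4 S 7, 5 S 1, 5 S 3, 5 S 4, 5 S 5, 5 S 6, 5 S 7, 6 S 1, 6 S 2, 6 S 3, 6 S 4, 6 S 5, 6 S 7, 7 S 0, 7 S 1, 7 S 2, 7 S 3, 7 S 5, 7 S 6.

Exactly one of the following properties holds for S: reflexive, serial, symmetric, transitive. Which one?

Reflexive: no — 0 is not related to itself.
Serial: yes — every world has a successor (e.g. 0 S 1).
Symmetric: no — 0 S 6 but not 6 S 0.
Transitive: no — 0 S 1 and 1 S 3, but not 0 S 3.
Only serial holds.

serial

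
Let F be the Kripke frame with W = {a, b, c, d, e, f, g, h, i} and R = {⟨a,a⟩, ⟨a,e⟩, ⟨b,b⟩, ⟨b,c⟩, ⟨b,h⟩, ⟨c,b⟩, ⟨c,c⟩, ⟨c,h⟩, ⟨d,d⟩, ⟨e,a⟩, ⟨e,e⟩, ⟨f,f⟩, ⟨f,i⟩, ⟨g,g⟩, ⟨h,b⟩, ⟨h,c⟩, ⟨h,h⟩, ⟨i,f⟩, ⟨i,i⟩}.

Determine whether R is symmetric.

Symmetric: yes — every pair in R has its reverse in R.

Yes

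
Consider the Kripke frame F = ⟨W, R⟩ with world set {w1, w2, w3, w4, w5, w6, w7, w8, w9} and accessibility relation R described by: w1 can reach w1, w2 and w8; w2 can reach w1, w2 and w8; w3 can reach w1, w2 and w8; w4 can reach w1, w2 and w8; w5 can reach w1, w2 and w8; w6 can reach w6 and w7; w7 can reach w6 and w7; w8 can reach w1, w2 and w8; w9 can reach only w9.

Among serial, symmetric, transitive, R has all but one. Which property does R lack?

Serial: yes — every world has a successor (e.g. w1 R w1).
Symmetric: no — w3 R w1 but not w1 R w3.
Transitive: yes — every two-step R-path is closed by a direct edge.
Only symmetric fails.

symmetric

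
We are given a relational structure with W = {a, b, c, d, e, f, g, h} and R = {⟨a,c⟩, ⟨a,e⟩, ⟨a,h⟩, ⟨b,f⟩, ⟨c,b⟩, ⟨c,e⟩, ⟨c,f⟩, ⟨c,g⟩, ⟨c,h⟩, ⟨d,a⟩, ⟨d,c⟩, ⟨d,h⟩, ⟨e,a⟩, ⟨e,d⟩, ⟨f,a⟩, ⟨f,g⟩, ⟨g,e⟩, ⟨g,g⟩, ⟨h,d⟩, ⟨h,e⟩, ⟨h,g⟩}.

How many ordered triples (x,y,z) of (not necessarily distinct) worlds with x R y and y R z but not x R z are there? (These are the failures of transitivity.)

36

Enumerating: (a,c,b), (a,c,f), (a,c,g), (a,e,a), (a,e,d), (a,h,d), (a,h,g), (b,f,a), (b,f,g), (c,e,a), (c,e,d), (c,f,a), … and 24 more.
Total: 36.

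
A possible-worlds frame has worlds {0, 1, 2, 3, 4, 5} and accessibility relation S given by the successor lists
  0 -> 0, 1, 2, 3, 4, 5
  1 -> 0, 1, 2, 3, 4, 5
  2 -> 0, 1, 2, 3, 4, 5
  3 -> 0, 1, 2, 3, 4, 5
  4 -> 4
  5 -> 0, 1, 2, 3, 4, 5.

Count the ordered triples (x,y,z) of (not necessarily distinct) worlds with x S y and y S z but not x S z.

0

S is transitive; there are no such tuples.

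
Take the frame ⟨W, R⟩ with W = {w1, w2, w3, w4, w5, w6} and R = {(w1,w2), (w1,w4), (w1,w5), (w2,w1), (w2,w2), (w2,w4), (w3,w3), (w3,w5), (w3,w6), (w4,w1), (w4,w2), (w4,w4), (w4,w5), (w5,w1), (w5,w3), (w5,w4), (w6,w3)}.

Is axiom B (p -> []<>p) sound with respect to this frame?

Axiom B corresponds to the accessibility relation being symmetric.
Symmetric: yes — every pair in R has its reverse in R.

Yes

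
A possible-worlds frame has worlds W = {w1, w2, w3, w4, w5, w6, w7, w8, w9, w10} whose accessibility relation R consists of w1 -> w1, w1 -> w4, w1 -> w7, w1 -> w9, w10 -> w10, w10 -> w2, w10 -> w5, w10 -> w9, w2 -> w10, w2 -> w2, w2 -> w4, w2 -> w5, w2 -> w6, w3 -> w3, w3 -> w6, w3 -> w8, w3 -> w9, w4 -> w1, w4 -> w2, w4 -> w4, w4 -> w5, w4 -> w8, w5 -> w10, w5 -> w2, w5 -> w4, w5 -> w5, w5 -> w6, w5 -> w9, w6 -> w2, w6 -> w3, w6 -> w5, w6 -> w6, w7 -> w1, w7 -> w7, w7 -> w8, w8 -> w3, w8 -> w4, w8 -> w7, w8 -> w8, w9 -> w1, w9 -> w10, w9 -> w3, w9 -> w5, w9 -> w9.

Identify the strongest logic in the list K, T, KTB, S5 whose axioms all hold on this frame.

Reflexive (axiom T): yes — every world is R-related to itself.
Symmetric (axiom B): yes — every pair in R has its reverse in R.
Euclidean (axiom 5): no — w1 R w4 and w1 R w7, but not w4 R w7.
So F validates K, T, KTB; S5 would additionally require R to be Euclidean. The strongest is KTB.

KTB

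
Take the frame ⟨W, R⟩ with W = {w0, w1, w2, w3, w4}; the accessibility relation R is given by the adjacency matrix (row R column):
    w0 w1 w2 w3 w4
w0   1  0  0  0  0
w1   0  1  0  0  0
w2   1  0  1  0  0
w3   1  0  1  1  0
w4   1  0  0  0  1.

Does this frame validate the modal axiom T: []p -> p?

Yes

The schema T characterises exactly the reflexive frames.
Reflexive: yes — every world is R-related to itself.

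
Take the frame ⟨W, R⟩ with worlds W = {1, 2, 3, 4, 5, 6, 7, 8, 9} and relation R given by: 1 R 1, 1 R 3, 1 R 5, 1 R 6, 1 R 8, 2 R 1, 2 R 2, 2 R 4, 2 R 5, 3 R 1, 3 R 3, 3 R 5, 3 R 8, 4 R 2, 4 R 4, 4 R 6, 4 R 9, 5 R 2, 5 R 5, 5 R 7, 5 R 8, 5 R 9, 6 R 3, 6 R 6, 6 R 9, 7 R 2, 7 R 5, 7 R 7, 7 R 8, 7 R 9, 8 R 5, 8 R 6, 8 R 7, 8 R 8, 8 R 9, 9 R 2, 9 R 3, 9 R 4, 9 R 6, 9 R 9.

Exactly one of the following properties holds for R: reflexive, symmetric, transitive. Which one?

Reflexive: yes — every world is R-related to itself.
Symmetric: no — 1 R 5 but not 5 R 1.
Transitive: no — 1 R 5 and 5 R 2, but not 1 R 2.
Only reflexive holds.

reflexive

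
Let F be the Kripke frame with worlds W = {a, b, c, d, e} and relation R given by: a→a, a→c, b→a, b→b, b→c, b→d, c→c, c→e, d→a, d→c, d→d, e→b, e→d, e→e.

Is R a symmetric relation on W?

No

Symmetric: no — a R c but not c R a.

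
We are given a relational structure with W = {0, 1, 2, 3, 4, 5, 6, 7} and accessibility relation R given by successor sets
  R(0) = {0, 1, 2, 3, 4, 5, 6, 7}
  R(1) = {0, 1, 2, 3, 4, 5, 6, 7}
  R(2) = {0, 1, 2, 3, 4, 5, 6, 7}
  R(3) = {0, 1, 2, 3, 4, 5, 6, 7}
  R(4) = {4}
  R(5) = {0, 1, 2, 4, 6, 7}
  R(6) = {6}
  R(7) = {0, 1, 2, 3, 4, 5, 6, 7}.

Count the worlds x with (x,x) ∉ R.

1

Enumerating: 5.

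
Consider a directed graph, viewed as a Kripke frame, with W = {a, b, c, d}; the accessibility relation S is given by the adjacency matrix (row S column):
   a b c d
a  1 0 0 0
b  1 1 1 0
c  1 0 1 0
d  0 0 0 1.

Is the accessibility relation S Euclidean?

No

Euclidean: no — b S a and b S c, but not a S c.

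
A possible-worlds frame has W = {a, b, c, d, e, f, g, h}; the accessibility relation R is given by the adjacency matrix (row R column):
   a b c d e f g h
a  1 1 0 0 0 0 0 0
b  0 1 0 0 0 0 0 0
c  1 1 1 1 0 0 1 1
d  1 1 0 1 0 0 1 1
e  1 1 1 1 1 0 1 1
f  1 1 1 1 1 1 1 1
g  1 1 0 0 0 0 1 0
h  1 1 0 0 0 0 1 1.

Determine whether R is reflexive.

Reflexive: yes — every world is R-related to itself.

Yes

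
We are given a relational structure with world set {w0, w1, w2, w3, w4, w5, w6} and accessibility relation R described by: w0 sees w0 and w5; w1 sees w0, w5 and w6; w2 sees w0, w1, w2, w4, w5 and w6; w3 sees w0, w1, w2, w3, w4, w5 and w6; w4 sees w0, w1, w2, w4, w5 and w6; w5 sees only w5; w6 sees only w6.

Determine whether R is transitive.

Yes

Transitive: yes — every two-step R-path is closed by a direct edge.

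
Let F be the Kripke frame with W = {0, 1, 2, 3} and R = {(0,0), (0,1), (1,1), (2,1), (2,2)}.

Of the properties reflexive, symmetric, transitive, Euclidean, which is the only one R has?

transitive

Reflexive: no — 3 is not related to itself.
Symmetric: no — 0 R 1 but not 1 R 0.
Transitive: yes — every two-step R-path is closed by a direct edge.
Euclidean: no — 0 R 1 and 0 R 0, but not 1 R 0.
Only transitive holds.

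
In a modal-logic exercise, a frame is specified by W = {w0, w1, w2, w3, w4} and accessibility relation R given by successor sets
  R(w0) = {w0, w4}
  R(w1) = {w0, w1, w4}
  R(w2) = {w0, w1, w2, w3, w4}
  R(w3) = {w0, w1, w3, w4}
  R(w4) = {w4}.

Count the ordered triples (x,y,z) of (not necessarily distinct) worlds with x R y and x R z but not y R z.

Enumerating: (w0,w4,w0), (w1,w0,w1), (w1,w4,w0), (w1,w4,w1), (w2,w0,w1), (w2,w0,w2), (w2,w0,w3), (w2,w1,w2), (w2,w1,w3), (w2,w3,w2), (w2,w4,w0), (w2,w4,w1), … and 8 more.
Total: 20.

20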